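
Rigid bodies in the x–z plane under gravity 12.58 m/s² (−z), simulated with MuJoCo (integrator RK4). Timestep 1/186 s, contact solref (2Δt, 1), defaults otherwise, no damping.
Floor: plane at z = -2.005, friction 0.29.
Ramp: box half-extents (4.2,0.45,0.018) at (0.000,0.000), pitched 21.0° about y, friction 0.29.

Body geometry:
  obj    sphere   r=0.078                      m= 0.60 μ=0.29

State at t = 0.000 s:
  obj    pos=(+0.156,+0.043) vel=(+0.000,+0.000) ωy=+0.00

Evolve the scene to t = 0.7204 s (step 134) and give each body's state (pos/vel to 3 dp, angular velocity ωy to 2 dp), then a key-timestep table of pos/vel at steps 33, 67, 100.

State at t = 0.7204 s:
  obj    pos=(+0.936,-0.257) vel=(+2.166,-0.831) ωy=+29.74

Key-timestep trajectory:
   step    t(s)  obj.x    obj.z    obj.vx   obj.vz 
     33  0.1774   +0.203  +0.025  +0.534  -0.205
     67  0.3602   +0.351  -0.032  +1.083  -0.416
    100  0.5376   +0.591  -0.124  +1.616  -0.620


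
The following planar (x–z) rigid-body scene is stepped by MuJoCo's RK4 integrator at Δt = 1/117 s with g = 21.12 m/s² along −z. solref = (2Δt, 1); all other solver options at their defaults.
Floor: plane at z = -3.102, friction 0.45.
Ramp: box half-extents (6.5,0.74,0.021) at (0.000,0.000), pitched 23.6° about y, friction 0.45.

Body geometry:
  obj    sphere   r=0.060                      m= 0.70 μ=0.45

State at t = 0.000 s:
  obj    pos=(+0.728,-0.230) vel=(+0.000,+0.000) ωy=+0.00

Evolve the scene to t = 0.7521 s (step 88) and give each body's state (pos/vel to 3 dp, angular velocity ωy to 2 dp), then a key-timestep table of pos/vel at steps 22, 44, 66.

State at t = 0.7521 s:
  obj    pos=(+2.293,-0.914) vel=(+4.162,-1.818) ωy=+75.70

Key-timestep trajectory:
   step    t(s)  obj.x    obj.z    obj.vx   obj.vz 
     22  0.1880   +0.826  -0.273  +1.041  -0.455
     44  0.3761   +1.120  -0.401  +2.081  -0.909
     66  0.5641   +1.609  -0.614  +3.121  -1.364


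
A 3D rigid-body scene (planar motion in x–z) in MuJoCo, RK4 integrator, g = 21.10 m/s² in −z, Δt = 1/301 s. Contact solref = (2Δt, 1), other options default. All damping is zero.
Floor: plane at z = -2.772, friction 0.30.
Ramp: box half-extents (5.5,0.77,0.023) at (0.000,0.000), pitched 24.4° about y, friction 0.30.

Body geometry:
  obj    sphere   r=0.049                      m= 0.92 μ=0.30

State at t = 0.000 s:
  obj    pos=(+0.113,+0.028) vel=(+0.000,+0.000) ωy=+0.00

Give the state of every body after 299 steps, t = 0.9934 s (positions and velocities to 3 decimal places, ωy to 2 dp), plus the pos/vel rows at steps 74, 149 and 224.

State at t = 0.9934 s:
  obj    pos=(+2.911,-1.241) vel=(+5.632,-2.555) ωy=+126.21

Key-timestep trajectory:
   step    t(s)  obj.x    obj.z    obj.vx   obj.vz 
     74  0.2458   +0.284  -0.050  +1.394  -0.632
    149  0.4950   +0.808  -0.287  +2.807  -1.273
    224  0.7442   +1.683  -0.684  +4.220  -1.914


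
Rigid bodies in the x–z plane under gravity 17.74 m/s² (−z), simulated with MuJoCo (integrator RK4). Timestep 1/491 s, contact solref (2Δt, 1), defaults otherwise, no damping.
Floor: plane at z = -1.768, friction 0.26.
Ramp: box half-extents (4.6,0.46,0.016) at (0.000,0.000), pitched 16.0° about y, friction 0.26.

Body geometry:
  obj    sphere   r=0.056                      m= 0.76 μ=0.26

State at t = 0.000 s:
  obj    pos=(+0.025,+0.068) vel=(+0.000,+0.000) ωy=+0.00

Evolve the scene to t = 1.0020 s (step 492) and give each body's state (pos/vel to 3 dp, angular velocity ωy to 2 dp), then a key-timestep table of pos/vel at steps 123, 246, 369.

State at t = 1.0020 s:
  obj    pos=(+1.711,-0.416) vel=(+3.364,-0.965) ωy=+62.49

Key-timestep trajectory:
   step    t(s)  obj.x    obj.z    obj.vx   obj.vz 
    123  0.2505   +0.130  +0.038  +0.841  -0.241
    246  0.5010   +0.446  -0.053  +1.682  -0.482
    369  0.7515   +0.973  -0.204  +2.523  -0.724


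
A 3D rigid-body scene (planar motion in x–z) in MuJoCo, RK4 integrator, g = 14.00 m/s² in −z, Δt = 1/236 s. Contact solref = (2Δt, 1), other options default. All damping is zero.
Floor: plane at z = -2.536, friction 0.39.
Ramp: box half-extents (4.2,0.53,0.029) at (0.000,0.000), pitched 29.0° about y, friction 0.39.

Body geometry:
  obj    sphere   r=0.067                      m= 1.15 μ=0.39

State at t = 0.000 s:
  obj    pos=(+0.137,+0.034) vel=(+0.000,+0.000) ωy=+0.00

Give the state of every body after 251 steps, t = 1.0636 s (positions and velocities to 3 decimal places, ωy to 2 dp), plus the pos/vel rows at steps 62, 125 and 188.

State at t = 1.0636 s:
  obj    pos=(+2.535,-1.296) vel=(+4.510,-2.500) ωy=+76.95

Key-timestep trajectory:
   step    t(s)  obj.x    obj.z    obj.vx   obj.vz 
     62  0.2627   +0.283  -0.047  +1.114  -0.618
    125  0.5297   +0.732  -0.296  +2.246  -1.245
    188  0.7966   +1.482  -0.712  +3.378  -1.872


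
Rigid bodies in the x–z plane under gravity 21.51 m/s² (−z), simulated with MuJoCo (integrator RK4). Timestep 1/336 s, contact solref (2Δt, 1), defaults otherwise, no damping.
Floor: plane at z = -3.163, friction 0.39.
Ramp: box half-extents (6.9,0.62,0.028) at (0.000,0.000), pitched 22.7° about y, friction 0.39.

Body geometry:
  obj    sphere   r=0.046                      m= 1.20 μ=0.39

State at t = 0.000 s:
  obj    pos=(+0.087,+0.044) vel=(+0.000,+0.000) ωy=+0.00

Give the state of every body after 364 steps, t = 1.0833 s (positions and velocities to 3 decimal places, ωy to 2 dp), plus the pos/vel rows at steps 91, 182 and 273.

State at t = 1.0833 s:
  obj    pos=(+3.297,-1.299) vel=(+5.926,-2.479) ωy=+139.63

Key-timestep trajectory:
   step    t(s)  obj.x    obj.z    obj.vx   obj.vz 
     91  0.2708   +0.288  -0.040  +1.482  -0.620
    182  0.5417   +0.889  -0.292  +2.963  -1.239
    273  0.8125   +1.893  -0.711  +4.444  -1.859


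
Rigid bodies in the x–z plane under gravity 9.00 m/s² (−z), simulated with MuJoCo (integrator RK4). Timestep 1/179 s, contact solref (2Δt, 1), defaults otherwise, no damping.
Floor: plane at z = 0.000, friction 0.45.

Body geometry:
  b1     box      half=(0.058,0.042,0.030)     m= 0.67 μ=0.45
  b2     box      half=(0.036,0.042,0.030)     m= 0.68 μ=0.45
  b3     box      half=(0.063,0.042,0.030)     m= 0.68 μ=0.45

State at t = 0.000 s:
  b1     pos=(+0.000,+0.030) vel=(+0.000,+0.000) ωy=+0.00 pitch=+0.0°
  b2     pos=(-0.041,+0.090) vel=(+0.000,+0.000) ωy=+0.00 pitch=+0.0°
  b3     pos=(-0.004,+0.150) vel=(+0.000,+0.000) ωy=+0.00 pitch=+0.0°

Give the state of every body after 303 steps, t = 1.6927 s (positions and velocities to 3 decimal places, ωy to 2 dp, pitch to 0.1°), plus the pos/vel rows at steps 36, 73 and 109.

State at t = 1.6927 s:
  b1     pos=(+0.000,+0.030) vel=(+0.000,+0.000) ωy=+0.00 pitch=+0.0°
  b2     pos=(-0.041,+0.090) vel=(+0.000,+0.000) ωy=+0.00 pitch=+0.0°
  b3     pos=(+0.146,+0.030) vel=(+0.000,+0.000) ωy=+0.00 pitch=+180.0°

Key-timestep trajectory:
   step    t(s)  b1.x    b1.z    b1.vx   b1.vz   b2.x    b2.z    b2.vx   b2.vz   b3.x    b3.z    b3.vx   b3.vz 
     36  0.2011   +0.000  +0.030  +0.000  +0.000   -0.041  +0.090  +0.000  +0.000   -0.001  +0.150  +0.041  -0.005
     73  0.4078   +0.000  +0.030  +0.000  +0.000   -0.041  +0.090  +0.000  +0.000   +0.025  +0.130  +0.246  -0.404
    109  0.6089   +0.000  +0.030  +0.000  +0.000   -0.041  +0.090  +0.000  +0.000   +0.098  +0.109  +0.456  -0.364


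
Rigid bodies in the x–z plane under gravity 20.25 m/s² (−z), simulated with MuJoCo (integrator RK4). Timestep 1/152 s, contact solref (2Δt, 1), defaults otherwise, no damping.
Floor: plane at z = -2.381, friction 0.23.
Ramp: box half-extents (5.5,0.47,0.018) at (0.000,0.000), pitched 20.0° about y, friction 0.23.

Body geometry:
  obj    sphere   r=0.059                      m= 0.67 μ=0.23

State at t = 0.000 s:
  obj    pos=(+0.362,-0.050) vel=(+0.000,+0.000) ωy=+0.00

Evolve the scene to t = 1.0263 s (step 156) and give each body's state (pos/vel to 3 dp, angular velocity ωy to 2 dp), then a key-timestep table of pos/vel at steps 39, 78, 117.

State at t = 1.0263 s:
  obj    pos=(+2.811,-0.941) vel=(+4.771,-1.737) ωy=+86.04

Key-timestep trajectory:
   step    t(s)  obj.x    obj.z    obj.vx   obj.vz 
     39  0.2566   +0.515  -0.106  +1.193  -0.434
     78  0.5132   +0.974  -0.273  +2.386  -0.868
    117  0.7697   +1.739  -0.551  +3.578  -1.302


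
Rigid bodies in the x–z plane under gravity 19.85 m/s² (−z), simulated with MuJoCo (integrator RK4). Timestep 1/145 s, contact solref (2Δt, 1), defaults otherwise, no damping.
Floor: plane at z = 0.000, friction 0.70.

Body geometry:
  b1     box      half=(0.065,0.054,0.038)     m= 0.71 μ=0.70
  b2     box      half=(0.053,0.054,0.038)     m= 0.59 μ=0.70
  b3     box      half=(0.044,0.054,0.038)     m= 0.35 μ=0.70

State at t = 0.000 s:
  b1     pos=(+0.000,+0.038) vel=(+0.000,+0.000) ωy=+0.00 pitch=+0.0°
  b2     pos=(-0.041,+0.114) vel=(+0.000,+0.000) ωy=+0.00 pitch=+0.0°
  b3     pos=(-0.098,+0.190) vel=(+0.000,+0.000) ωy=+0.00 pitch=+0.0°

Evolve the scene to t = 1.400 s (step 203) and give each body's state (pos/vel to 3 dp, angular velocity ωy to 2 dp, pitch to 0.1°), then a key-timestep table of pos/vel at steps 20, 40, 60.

State at t = 1.400 s:
  b1     pos=(+0.000,+0.038) vel=(+0.000,+0.000) ωy=+0.00 pitch=+0.0°
  b2     pos=(-0.041,+0.114) vel=(+0.000,+0.000) ωy=+0.00 pitch=+0.0°
  b3     pos=(-0.213,+0.038) vel=(+0.000,+0.000) ωy=+0.00 pitch=+180.0°

Key-timestep trajectory:
   step    t(s)  b1.x    b1.z    b1.vx   b1.vz   b2.x    b2.z    b2.vx   b2.vz   b3.x    b3.z    b3.vx   b3.vz 
     20  0.1379   +0.000  +0.038  +0.001  +0.000   -0.041  +0.114  +0.002  +0.000   -0.114  +0.184  -0.304  -0.169
     40  0.2759   +0.000  +0.038  +0.000  +0.000   -0.041  +0.114  +0.000  +0.000   -0.163  +0.050  -0.184  +0.184
     60  0.4138   +0.000  +0.038  +0.000  +0.000   -0.041  +0.114  +0.000  +0.000   -0.199  +0.049  -0.472  -0.288


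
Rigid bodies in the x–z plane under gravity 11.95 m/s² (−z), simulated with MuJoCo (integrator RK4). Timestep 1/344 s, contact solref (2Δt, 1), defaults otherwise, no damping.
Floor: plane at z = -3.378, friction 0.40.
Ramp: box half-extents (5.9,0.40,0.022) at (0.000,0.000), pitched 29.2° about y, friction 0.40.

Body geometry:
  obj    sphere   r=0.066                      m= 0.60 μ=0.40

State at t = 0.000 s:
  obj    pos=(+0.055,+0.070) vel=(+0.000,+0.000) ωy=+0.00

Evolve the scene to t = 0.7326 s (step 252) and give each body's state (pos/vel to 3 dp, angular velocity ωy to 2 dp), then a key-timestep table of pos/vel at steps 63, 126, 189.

State at t = 0.7326 s:
  obj    pos=(+1.030,-0.475) vel=(+2.663,-1.488) ωy=+46.21

Key-timestep trajectory:
   step    t(s)  obj.x    obj.z    obj.vx   obj.vz 
     63  0.1831   +0.116  +0.036  +0.666  -0.372
    126  0.3663   +0.299  -0.066  +1.332  -0.744
    189  0.5494   +0.604  -0.237  +1.997  -1.116


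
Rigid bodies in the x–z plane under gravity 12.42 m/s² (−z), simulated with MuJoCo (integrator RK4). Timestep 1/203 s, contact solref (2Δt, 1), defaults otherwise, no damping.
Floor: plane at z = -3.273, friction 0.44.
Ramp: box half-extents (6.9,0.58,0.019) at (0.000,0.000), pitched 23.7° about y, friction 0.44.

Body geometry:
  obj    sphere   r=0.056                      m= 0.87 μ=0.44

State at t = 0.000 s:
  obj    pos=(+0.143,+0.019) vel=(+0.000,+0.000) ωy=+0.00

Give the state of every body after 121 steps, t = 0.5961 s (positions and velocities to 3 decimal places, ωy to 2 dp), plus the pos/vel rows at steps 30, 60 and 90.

State at t = 0.5961 s:
  obj    pos=(+0.723,-0.236) vel=(+1.946,-0.854) ωy=+37.95

Key-timestep trajectory:
   step    t(s)  obj.x    obj.z    obj.vx   obj.vz 
     30  0.1478   +0.179  +0.003  +0.483  -0.212
     60  0.2956   +0.286  -0.044  +0.965  -0.424
     90  0.4433   +0.464  -0.122  +1.448  -0.635


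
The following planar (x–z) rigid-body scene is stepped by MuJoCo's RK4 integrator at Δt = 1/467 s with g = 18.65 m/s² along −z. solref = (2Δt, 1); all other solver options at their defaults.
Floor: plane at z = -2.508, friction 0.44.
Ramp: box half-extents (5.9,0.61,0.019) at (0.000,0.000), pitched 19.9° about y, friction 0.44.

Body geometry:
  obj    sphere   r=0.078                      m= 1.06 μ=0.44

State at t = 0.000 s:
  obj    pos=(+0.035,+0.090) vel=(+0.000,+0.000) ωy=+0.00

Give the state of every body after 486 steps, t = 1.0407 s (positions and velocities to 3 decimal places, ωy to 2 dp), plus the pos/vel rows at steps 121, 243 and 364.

State at t = 1.0407 s:
  obj    pos=(+2.344,-0.745) vel=(+4.437,-1.606) ωy=+60.49

Key-timestep trajectory:
   step    t(s)  obj.x    obj.z    obj.vx   obj.vz 
    121  0.2591   +0.178  +0.039  +1.105  -0.400
    243  0.5203   +0.612  -0.119  +2.219  -0.803
    364  0.7794   +1.330  -0.378  +3.323  -1.203


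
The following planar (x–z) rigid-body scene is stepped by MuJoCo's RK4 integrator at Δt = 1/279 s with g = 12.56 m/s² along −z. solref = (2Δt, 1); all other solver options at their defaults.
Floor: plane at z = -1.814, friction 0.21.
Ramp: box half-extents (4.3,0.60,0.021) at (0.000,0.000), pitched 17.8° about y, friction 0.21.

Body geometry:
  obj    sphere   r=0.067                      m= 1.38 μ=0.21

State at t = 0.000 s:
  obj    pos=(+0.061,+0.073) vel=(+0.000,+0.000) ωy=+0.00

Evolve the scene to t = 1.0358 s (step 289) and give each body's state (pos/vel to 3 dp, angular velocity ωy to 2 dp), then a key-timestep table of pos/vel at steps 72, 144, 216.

State at t = 1.0358 s:
  obj    pos=(+1.462,-0.377) vel=(+2.705,-0.868) ωy=+42.40

Key-timestep trajectory:
   step    t(s)  obj.x    obj.z    obj.vx   obj.vz 
     72  0.2581   +0.148  +0.045  +0.674  -0.216
    144  0.5161   +0.409  -0.039  +1.348  -0.433
    216  0.7742   +0.844  -0.178  +2.022  -0.649


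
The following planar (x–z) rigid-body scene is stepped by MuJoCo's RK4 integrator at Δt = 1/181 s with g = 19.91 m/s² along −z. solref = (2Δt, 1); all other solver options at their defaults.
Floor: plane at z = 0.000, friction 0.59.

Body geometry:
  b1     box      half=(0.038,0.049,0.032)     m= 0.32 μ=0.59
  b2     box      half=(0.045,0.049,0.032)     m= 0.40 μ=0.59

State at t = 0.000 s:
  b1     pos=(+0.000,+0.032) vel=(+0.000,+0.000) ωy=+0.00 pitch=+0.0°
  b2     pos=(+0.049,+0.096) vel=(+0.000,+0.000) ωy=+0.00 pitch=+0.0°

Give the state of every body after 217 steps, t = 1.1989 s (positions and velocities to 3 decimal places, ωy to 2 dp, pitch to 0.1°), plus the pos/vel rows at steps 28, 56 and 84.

State at t = 1.1989 s:
  b1     pos=(+0.000,+0.032) vel=(+0.000,+0.000) ωy=+0.00 pitch=+0.0°
  b2     pos=(+0.092,+0.045) vel=(+0.000,+0.000) ωy=+0.00 pitch=+90.0°

Key-timestep trajectory:
   step    t(s)  b1.x    b1.z    b1.vx   b1.vz   b2.x    b2.z    b2.vx   b2.vz 
     28  0.1547   +0.000  +0.032  +0.000  +0.000   +0.089  +0.045  +0.760  -0.317
     56  0.3094   +0.000  +0.032  +0.000  +0.000   +0.118  +0.055  -0.015  -0.002
     84  0.4641   +0.000  +0.032  +0.000  +0.000   +0.088  +0.046  -0.074  +0.122


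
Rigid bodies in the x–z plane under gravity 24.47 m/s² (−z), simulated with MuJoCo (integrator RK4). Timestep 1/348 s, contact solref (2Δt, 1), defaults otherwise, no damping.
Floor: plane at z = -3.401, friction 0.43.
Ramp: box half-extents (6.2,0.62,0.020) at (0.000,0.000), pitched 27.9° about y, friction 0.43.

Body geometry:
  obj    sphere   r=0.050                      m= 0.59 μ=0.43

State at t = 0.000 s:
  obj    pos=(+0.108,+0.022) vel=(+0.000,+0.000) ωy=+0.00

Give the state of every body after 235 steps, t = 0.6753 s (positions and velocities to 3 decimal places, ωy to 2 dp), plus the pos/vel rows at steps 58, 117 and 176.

State at t = 0.6753 s:
  obj    pos=(+1.756,-0.851) vel=(+4.881,-2.584) ωy=+110.45

Key-timestep trajectory:
   step    t(s)  obj.x    obj.z    obj.vx   obj.vz 
     58  0.1667   +0.208  -0.031  +1.205  -0.638
    117  0.3362   +0.517  -0.194  +2.430  -1.287
    176  0.5057   +1.033  -0.467  +3.656  -1.936


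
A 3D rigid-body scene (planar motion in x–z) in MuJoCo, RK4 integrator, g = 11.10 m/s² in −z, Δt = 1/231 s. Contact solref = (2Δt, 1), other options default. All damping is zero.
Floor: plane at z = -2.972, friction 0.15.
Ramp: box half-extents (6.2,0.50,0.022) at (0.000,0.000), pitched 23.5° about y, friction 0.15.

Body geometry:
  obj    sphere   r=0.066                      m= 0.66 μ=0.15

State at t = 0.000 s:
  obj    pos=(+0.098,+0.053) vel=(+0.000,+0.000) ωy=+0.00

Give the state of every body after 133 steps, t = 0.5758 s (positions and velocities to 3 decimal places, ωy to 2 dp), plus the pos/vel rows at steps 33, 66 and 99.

State at t = 0.5758 s:
  obj    pos=(+0.579,-0.156) vel=(+1.670,-0.726) ωy=+27.57

Key-timestep trajectory:
   step    t(s)  obj.x    obj.z    obj.vx   obj.vz 
     33  0.1429   +0.128  +0.040  +0.414  -0.180
     66  0.2857   +0.217  +0.002  +0.829  -0.360
     99  0.4286   +0.364  -0.063  +1.243  -0.540


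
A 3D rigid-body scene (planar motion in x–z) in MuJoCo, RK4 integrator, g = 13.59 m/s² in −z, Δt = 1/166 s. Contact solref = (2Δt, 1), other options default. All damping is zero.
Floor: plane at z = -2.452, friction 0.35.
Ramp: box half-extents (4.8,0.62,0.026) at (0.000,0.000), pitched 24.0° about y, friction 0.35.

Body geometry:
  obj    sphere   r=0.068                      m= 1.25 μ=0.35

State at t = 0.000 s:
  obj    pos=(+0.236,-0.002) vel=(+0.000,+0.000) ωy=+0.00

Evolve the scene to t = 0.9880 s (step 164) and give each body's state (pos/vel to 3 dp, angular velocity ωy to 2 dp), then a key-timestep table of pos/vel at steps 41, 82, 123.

State at t = 0.9880 s:
  obj    pos=(+1.996,-0.786) vel=(+3.563,-1.587) ωy=+57.35

Key-timestep trajectory:
   step    t(s)  obj.x    obj.z    obj.vx   obj.vz 
     41  0.2470   +0.346  -0.051  +0.891  -0.397
     82  0.4940   +0.676  -0.198  +1.782  -0.793
    123  0.7410   +1.226  -0.443  +2.673  -1.190


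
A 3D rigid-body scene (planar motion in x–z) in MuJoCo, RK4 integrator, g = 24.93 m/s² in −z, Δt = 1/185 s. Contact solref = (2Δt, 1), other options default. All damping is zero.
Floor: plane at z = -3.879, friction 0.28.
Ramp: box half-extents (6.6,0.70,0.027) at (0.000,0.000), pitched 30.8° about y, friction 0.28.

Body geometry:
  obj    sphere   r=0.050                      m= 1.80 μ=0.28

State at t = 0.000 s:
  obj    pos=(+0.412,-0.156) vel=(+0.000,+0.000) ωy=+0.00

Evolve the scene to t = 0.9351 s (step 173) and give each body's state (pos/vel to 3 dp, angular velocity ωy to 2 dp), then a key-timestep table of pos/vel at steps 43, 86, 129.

State at t = 0.9351 s:
  obj    pos=(+3.837,-2.198) vel=(+7.324,-4.366) ωy=+170.49

Key-timestep trajectory:
   step    t(s)  obj.x    obj.z    obj.vx   obj.vz 
     43  0.2324   +0.624  -0.282  +1.821  -1.086
     86  0.4649   +1.259  -0.661  +3.641  -2.171
    129  0.6973   +2.316  -1.291  +5.462  -3.256


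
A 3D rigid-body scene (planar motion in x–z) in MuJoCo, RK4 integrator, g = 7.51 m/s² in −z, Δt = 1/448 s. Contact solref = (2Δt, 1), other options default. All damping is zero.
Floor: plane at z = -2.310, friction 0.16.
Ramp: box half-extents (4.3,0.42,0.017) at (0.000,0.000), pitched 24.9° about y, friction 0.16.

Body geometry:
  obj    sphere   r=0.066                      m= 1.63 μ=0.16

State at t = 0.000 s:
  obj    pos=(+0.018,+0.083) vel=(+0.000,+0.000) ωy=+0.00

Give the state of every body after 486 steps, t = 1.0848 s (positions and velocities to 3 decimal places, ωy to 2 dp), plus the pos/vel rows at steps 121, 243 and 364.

State at t = 1.0848 s:
  obj    pos=(+1.224,-0.476) vel=(+2.222,-1.032) ωy=+37.12

Key-timestep trajectory:
   step    t(s)  obj.x    obj.z    obj.vx   obj.vz 
    121  0.2701   +0.093  +0.048  +0.553  -0.257
    243  0.5424   +0.319  -0.057  +1.111  -0.516
    364  0.8125   +0.694  -0.231  +1.665  -0.773


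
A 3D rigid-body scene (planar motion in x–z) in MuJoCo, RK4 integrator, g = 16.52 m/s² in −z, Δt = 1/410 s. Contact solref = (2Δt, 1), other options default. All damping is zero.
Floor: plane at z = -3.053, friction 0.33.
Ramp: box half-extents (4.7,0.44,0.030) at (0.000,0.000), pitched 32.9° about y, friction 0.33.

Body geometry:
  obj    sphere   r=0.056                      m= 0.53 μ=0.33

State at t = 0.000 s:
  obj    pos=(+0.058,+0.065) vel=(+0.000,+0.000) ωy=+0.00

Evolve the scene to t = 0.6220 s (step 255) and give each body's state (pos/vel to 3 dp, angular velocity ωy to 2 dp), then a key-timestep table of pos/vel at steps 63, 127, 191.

State at t = 0.6220 s:
  obj    pos=(+1.099,-0.609) vel=(+3.347,-2.165) ωy=+71.17

Key-timestep trajectory:
   step    t(s)  obj.x    obj.z    obj.vx   obj.vz 
     63  0.1537   +0.122  +0.024  +0.827  -0.535
    127  0.3098   +0.316  -0.102  +1.667  -1.079
    191  0.4659   +0.642  -0.313  +2.507  -1.622


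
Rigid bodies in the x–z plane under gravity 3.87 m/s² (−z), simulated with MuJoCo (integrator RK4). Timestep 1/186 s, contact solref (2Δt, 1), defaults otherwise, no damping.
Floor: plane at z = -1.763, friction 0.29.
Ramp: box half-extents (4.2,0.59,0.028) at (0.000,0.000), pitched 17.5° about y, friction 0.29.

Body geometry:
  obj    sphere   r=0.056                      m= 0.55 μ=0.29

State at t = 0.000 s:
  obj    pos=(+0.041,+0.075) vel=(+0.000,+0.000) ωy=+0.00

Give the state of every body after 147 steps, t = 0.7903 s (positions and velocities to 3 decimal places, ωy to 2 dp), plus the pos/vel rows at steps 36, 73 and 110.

State at t = 0.7903 s:
  obj    pos=(+0.289,-0.003) vel=(+0.627,-0.198) ωy=+11.73

Key-timestep trajectory:
   step    t(s)  obj.x    obj.z    obj.vx   obj.vz 
     36  0.1935   +0.056  +0.070  +0.153  -0.048
     73  0.3925   +0.102  +0.056  +0.311  -0.098
    110  0.5914   +0.180  +0.031  +0.469  -0.148


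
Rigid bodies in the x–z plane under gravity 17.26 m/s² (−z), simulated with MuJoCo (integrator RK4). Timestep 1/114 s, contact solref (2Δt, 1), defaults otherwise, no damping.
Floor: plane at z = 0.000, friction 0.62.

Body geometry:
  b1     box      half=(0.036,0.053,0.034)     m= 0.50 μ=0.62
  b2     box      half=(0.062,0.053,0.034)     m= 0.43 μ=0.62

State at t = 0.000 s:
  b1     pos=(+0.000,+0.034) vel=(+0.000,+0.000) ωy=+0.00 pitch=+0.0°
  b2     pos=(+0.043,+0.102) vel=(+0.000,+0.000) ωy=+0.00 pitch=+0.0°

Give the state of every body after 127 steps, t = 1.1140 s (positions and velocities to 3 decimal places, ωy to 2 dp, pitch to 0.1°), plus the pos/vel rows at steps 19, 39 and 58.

State at t = 1.1140 s:
  b1     pos=(+0.000,+0.034) vel=(+0.000,+0.000) ωy=+0.00 pitch=+0.0°
  b2     pos=(+0.199,+0.034) vel=(+0.000,+0.000) ωy=+0.00 pitch=+180.0°

Key-timestep trajectory:
   step    t(s)  b1.x    b1.z    b1.vx   b1.vz   b2.x    b2.z    b2.vx   b2.vz 
     19  0.1667   +0.000  +0.034  +0.000  +0.001   +0.068  +0.083  +0.299  -0.543
     39  0.3421   +0.000  +0.034  +0.000  +0.000   +0.131  +0.070  +0.200  +0.008
     58  0.5088   +0.000  +0.034  +0.000  +0.000   +0.188  +0.046  +0.574  -0.618


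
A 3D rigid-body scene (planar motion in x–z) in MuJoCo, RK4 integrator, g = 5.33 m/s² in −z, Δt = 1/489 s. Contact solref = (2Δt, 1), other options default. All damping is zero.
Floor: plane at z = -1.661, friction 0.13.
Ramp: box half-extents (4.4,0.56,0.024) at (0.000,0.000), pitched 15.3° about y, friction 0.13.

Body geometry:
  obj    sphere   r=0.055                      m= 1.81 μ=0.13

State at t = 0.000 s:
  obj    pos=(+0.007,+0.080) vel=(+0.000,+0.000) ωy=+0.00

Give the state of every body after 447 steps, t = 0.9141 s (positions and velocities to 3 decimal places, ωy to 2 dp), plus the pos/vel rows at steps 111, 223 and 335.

State at t = 0.9141 s:
  obj    pos=(+0.412,-0.031) vel=(+0.886,-0.242) ωy=+16.70

Key-timestep trajectory:
   step    t(s)  obj.x    obj.z    obj.vx   obj.vz 
    111  0.2270   +0.032  +0.073  +0.220  -0.060
    223  0.4560   +0.108  +0.052  +0.442  -0.121
    335  0.6851   +0.234  +0.018  +0.664  -0.182


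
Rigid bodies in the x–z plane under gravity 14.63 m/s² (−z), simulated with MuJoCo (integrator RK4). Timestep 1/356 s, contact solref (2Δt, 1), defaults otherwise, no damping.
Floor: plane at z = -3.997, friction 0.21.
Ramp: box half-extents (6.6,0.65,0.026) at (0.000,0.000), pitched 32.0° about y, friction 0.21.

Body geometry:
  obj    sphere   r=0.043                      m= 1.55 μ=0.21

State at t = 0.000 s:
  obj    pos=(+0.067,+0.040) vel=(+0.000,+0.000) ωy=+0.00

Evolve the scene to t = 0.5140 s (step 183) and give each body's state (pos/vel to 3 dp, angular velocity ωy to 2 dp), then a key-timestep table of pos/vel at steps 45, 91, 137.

State at t = 0.5140 s:
  obj    pos=(+0.687,-0.348) vel=(+2.414,-1.509) ωy=+66.18

Key-timestep trajectory:
   step    t(s)  obj.x    obj.z    obj.vx   obj.vz 
     45  0.1264   +0.104  +0.016  +0.594  -0.371
     91  0.2556   +0.220  -0.056  +1.201  -0.750
    137  0.3848   +0.415  -0.178  +1.807  -1.129


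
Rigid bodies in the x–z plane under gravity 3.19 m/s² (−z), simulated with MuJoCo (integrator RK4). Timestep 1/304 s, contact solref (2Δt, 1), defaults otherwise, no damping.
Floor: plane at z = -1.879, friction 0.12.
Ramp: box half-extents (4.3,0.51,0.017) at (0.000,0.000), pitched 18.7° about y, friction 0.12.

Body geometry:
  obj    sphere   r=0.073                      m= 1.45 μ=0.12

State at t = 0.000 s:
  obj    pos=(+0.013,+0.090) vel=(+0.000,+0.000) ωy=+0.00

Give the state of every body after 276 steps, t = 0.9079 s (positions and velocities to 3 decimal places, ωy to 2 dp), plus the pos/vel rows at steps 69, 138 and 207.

State at t = 0.9079 s:
  obj    pos=(+0.298,-0.006) vel=(+0.628,-0.213) ωy=+9.08

Key-timestep trajectory:
   step    t(s)  obj.x    obj.z    obj.vx   obj.vz 
     69  0.2270   +0.031  +0.084  +0.157  -0.053
    138  0.4539   +0.085  +0.066  +0.314  -0.106
    207  0.6809   +0.174  +0.036  +0.471  -0.159


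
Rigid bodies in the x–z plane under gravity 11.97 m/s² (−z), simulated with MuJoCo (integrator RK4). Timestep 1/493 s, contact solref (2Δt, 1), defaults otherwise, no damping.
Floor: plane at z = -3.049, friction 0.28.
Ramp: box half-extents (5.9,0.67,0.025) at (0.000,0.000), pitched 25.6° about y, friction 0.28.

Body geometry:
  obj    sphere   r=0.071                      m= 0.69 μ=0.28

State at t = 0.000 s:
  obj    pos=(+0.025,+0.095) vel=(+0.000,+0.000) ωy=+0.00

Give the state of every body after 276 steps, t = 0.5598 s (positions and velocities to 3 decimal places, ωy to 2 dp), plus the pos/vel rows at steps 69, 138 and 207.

State at t = 0.5598 s:
  obj    pos=(+0.547,-0.156) vel=(+1.865,-0.894) ωy=+29.13

Key-timestep trajectory:
   step    t(s)  obj.x    obj.z    obj.vx   obj.vz 
     69  0.1400   +0.058  +0.079  +0.466  -0.223
    138  0.2799   +0.155  +0.032  +0.933  -0.447
    207  0.4199   +0.319  -0.046  +1.399  -0.670


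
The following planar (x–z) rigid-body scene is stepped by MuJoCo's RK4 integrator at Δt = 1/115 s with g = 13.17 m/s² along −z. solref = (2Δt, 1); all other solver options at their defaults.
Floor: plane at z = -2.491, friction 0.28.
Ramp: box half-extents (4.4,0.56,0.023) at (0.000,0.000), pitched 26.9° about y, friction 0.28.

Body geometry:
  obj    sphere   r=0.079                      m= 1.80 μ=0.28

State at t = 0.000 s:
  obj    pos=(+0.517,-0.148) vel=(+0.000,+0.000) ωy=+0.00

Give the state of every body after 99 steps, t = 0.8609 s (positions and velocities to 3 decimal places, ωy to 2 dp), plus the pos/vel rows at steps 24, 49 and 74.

State at t = 0.8609 s:
  obj    pos=(+1.924,-0.862) vel=(+3.268,-1.658) ωy=+46.36

Key-timestep trajectory:
   step    t(s)  obj.x    obj.z    obj.vx   obj.vz 
     24  0.2087   +0.600  -0.190  +0.793  -0.402
     49  0.4261   +0.862  -0.323  +1.618  -0.821
     74  0.6435   +1.303  -0.547  +2.443  -1.239


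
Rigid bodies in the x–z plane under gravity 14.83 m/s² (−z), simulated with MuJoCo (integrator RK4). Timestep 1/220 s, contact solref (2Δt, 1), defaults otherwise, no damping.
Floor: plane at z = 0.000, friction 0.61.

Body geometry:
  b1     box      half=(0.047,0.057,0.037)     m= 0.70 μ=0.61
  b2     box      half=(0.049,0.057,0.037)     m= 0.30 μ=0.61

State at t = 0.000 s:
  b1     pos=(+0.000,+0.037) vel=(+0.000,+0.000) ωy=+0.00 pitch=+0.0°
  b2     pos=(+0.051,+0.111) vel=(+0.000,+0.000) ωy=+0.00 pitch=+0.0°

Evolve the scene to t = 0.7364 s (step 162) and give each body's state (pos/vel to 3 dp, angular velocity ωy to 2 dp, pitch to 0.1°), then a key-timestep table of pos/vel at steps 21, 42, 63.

State at t = 0.7364 s:
  b1     pos=(+0.000,+0.037) vel=(+0.000,+0.000) ωy=+0.00 pitch=+0.0°
  b2     pos=(+0.097,+0.049) vel=(+0.000,+0.000) ωy=+0.00 pitch=+90.0°

Key-timestep trajectory:
   step    t(s)  b1.x    b1.z    b1.vx   b1.vz   b2.x    b2.z    b2.vx   b2.vz 
     21  0.0955   +0.000  +0.037  +0.000  +0.000   +0.055  +0.110  +0.105  -0.024
     42  0.1909   +0.000  +0.037  +0.000  +0.000   +0.075  +0.099  +0.302  -0.342
     63  0.2864   +0.000  +0.037  +0.000  +0.000   +0.099  +0.049  -0.044  +0.114


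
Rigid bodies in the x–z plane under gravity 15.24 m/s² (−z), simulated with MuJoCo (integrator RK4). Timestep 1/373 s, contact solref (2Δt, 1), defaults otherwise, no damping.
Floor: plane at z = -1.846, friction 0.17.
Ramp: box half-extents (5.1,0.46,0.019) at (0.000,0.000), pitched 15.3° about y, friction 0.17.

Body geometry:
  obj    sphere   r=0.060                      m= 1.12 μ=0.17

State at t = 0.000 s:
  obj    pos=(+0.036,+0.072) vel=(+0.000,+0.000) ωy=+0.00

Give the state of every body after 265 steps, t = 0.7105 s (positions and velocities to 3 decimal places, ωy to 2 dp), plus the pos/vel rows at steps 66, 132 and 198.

State at t = 0.7105 s:
  obj    pos=(+0.735,-0.119) vel=(+1.968,-0.539) ωy=+34.01

Key-timestep trajectory:
   step    t(s)  obj.x    obj.z    obj.vx   obj.vz 
     66  0.1769   +0.079  +0.060  +0.490  -0.134
    132  0.3539   +0.210  +0.025  +0.981  -0.268
    198  0.5308   +0.426  -0.035  +1.471  -0.402


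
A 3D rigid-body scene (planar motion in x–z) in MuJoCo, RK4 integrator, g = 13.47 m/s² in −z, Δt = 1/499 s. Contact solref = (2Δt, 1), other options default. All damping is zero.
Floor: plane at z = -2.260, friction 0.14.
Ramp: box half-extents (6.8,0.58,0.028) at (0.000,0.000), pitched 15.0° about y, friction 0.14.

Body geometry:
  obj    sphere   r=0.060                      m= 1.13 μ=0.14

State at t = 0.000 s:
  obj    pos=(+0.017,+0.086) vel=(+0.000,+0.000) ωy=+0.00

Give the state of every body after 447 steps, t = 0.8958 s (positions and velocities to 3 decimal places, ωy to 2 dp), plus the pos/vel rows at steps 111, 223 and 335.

State at t = 0.8958 s:
  obj    pos=(+0.982,-0.172) vel=(+2.155,-0.577) ωy=+37.18

Key-timestep trajectory:
   step    t(s)  obj.x    obj.z    obj.vx   obj.vz 
    111  0.2224   +0.077  +0.071  +0.535  -0.143
    223  0.4469   +0.257  +0.022  +1.075  -0.288
    335  0.6713   +0.559  -0.059  +1.615  -0.433


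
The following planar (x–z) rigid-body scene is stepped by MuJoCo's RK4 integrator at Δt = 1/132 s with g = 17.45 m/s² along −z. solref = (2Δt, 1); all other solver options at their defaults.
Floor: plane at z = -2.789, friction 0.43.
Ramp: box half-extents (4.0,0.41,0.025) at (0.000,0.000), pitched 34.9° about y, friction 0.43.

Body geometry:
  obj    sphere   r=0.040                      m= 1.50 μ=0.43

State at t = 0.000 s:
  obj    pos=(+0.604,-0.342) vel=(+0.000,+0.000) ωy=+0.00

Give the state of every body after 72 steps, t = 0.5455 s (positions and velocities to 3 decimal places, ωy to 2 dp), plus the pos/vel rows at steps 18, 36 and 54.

State at t = 0.5455 s:
  obj    pos=(+1.474,-0.949) vel=(+3.190,-2.225) ωy=+97.21

Key-timestep trajectory:
   step    t(s)  obj.x    obj.z    obj.vx   obj.vz 
     18  0.1364   +0.658  -0.380  +0.798  -0.556
     36  0.2727   +0.822  -0.494  +1.595  -1.113
     54  0.4091   +1.093  -0.684  +2.392  -1.669


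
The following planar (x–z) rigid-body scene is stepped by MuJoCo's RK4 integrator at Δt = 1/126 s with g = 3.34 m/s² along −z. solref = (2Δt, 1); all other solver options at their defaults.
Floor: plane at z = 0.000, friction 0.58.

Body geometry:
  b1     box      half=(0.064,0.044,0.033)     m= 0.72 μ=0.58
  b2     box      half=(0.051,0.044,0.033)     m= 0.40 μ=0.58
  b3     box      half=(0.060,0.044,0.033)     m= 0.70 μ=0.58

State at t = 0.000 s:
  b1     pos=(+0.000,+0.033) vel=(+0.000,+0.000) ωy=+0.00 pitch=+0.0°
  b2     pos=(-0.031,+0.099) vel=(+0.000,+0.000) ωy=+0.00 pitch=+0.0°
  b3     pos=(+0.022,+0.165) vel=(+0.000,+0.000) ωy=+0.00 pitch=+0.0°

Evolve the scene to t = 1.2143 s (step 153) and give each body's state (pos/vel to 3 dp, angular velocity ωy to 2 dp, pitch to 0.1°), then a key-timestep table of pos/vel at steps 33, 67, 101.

State at t = 1.2143 s:
  b1     pos=(+0.000,+0.033) vel=(+0.000,+0.000) ωy=+0.00 pitch=+0.0°
  b2     pos=(-0.031,+0.099) vel=(+0.000,+0.000) ωy=+0.00 pitch=+0.0°
  b3     pos=(+0.161,+0.033) vel=(+0.000,+0.000) ωy=+0.00 pitch=+180.0°

Key-timestep trajectory:
   step    t(s)  b1.x    b1.z    b1.vx   b1.vz   b2.x    b2.z    b2.vx   b2.vz   b3.x    b3.z    b3.vx   b3.vz 
     33  0.2619   +0.000  +0.033  +0.000  +0.000   -0.031  +0.099  +0.000  +0.000   +0.026  +0.165  +0.034  -0.006
     67  0.5317   +0.000  +0.033  +0.000  +0.000   -0.031  +0.099  -0.001  +0.000   +0.047  +0.151  +0.133  -0.169
    101  0.8016   +0.000  +0.033  +0.000  +0.000   -0.031  +0.099  +0.000  +0.000   +0.110  +0.107  +0.296  -0.306


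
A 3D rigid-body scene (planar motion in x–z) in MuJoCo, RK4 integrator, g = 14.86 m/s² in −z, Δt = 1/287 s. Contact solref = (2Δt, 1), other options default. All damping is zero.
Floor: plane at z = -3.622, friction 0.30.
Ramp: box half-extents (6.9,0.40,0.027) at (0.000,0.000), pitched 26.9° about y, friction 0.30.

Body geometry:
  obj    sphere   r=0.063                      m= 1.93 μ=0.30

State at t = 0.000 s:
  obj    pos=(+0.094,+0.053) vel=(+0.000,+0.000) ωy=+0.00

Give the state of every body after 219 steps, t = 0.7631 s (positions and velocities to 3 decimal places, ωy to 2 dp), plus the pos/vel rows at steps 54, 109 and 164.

State at t = 0.7631 s:
  obj    pos=(+1.341,-0.579) vel=(+3.268,-1.658) ωy=+58.16

Key-timestep trajectory:
   step    t(s)  obj.x    obj.z    obj.vx   obj.vz 
     54  0.1882   +0.170  +0.015  +0.806  -0.409
    109  0.3798   +0.403  -0.104  +1.627  -0.825
    164  0.5714   +0.793  -0.302  +2.447  -1.242


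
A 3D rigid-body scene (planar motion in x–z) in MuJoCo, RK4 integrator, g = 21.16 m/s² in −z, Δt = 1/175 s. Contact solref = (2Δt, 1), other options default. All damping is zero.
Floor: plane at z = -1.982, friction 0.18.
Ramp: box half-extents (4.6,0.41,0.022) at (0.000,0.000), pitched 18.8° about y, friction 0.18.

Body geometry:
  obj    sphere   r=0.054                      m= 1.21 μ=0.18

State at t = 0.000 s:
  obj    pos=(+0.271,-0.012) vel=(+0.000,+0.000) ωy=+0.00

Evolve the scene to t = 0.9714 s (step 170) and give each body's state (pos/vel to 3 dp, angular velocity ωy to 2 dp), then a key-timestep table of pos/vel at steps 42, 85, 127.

State at t = 0.9714 s:
  obj    pos=(+2.447,-0.753) vel=(+4.479,-1.525) ωy=+87.61

Key-timestep trajectory:
   step    t(s)  obj.x    obj.z    obj.vx   obj.vz 
     42  0.2400   +0.404  -0.057  +1.107  -0.377
     85  0.4857   +0.815  -0.197  +2.240  -0.763
    127  0.7257   +1.485  -0.425  +3.347  -1.139


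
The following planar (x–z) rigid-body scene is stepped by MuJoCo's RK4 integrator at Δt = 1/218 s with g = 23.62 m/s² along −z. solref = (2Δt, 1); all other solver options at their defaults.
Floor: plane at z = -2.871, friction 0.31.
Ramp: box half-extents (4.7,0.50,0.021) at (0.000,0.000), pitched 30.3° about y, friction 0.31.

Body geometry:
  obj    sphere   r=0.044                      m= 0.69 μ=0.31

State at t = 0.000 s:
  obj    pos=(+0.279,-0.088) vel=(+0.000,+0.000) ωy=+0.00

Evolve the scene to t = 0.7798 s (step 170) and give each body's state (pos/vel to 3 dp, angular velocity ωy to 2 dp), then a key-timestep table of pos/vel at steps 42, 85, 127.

State at t = 0.7798 s:
  obj    pos=(+2.514,-1.394) vel=(+5.731,-3.349) ωy=+150.83

Key-timestep trajectory:
   step    t(s)  obj.x    obj.z    obj.vx   obj.vz 
     42  0.1927   +0.416  -0.168  +1.416  -0.828
     85  0.3899   +0.838  -0.414  +2.866  -1.675
    127  0.5826   +1.526  -0.817  +4.282  -2.502


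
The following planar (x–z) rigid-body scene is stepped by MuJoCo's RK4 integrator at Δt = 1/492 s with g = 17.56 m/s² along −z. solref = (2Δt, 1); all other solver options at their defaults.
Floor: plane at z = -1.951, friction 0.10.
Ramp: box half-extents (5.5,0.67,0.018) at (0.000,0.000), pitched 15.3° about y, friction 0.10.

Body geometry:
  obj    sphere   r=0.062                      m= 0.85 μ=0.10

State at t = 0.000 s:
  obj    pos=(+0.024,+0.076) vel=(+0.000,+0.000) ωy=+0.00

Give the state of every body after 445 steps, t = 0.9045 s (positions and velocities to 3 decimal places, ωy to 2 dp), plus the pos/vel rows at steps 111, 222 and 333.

State at t = 0.9045 s:
  obj    pos=(+1.330,-0.281) vel=(+2.888,-0.790) ωy=+48.28

Key-timestep trajectory:
   step    t(s)  obj.x    obj.z    obj.vx   obj.vz 
    111  0.2256   +0.105  +0.054  +0.720  -0.197
    222  0.4512   +0.349  -0.013  +1.441  -0.394
    333  0.6768   +0.755  -0.124  +2.161  -0.591


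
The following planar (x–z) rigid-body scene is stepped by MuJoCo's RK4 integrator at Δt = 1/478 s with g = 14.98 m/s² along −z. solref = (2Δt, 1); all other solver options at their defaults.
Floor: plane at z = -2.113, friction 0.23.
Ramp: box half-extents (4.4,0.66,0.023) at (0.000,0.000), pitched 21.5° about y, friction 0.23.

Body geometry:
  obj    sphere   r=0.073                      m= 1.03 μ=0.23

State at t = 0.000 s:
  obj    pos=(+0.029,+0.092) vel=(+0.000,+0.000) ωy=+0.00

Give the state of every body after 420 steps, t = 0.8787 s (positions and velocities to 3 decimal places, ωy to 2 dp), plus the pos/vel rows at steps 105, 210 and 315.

State at t = 0.8787 s:
  obj    pos=(+1.438,-0.463) vel=(+3.206,-1.263) ωy=+47.20

Key-timestep trajectory:
   step    t(s)  obj.x    obj.z    obj.vx   obj.vz 
    105  0.2197   +0.117  +0.057  +0.802  -0.316
    210  0.4393   +0.381  -0.047  +1.603  -0.631
    315  0.6590   +0.821  -0.220  +2.405  -0.947


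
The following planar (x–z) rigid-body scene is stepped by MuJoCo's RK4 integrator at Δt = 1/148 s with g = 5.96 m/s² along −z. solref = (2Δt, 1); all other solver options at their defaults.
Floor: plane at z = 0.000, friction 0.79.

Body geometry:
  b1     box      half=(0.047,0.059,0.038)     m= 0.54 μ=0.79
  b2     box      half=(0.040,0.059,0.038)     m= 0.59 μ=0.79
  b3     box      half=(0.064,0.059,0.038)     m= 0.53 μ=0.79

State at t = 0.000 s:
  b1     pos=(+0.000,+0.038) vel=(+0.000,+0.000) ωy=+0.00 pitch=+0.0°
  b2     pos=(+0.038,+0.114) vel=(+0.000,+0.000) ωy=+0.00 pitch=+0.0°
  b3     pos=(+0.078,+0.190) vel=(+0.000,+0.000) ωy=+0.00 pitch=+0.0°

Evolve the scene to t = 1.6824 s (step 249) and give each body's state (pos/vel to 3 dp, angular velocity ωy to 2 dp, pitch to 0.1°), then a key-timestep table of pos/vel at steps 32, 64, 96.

State at t = 1.6824 s:
  b1     pos=(+0.000,+0.038) vel=(+0.000,+0.000) ωy=+0.00 pitch=+0.0°
  b2     pos=(+0.090,+0.040) vel=(+0.000,+0.000) ωy=+0.00 pitch=+90.0°
  b3     pos=(+0.309,+0.038) vel=(+0.000,+0.000) ωy=+0.00 pitch=+180.0°

Key-timestep trajectory:
   step    t(s)  b1.x    b1.z    b1.vx   b1.vz   b2.x    b2.z    b2.vx   b2.vz   b3.x    b3.z    b3.vx   b3.vz 
     32  0.2162   +0.000  +0.038  -0.001  +0.000   +0.046  +0.115  +0.085  +0.003   +0.100  +0.181  +0.233  -0.114
     64  0.4324   +0.000  +0.038  +0.000  +0.000   +0.083  +0.091  +0.235  -0.454   +0.177  +0.079  +0.397  -1.027
     96  0.6486   +0.000  +0.038  +0.000  +0.000   +0.090  +0.040  -0.005  +0.007   +0.265  +0.071  +0.374  -0.128


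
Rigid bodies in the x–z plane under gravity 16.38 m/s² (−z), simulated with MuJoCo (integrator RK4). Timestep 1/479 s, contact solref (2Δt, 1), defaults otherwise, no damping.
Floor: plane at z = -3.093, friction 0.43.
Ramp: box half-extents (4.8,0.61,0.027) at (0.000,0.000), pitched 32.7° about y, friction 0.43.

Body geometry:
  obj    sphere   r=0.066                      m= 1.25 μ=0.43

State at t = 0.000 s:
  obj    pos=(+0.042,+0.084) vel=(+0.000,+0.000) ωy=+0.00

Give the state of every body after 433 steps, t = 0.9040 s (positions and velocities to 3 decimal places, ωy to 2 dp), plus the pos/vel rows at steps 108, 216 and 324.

State at t = 0.9040 s:
  obj    pos=(+2.215,-1.312) vel=(+4.808,-3.087) ωy=+86.57

Key-timestep trajectory:
   step    t(s)  obj.x    obj.z    obj.vx   obj.vz 
    108  0.2255   +0.177  -0.003  +1.199  -0.770
    216  0.4509   +0.583  -0.264  +2.399  -1.540
    324  0.6764   +1.259  -0.698  +3.598  -2.310
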